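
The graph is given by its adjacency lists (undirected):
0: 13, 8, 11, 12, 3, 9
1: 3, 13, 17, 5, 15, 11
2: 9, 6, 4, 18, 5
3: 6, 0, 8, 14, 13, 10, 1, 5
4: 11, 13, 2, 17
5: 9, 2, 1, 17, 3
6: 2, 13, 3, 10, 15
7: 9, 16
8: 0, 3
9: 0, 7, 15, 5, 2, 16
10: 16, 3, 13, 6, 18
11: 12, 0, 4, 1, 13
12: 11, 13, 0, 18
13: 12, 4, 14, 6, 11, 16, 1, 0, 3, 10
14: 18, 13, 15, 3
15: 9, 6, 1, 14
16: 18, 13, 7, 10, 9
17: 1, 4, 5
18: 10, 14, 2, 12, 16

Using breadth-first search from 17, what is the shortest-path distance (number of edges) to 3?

Level 0: 17
Level 1: 1, 4, 5
Level 2: 2, 3, 9, 11, 13, 15
Level 3: 0, 6, 7, 8, 10, 12, 14, 16, 18
3 first appears at level 2.

2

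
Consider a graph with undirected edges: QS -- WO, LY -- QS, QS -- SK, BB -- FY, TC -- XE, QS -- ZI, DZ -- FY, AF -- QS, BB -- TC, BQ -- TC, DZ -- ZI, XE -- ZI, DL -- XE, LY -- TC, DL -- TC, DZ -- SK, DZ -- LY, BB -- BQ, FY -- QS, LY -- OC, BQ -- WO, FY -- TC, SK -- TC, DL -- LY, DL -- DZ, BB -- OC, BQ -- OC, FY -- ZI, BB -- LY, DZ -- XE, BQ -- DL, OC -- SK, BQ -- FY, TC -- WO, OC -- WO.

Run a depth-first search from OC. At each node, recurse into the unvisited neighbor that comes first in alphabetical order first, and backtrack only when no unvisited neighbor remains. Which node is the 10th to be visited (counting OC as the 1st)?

Visit OC
OC → BB
BB → BQ
BQ → DL
DL → DZ
DZ → FY
FY → QS
QS → AF
QS → LY
LY → TC
TC → SK
TC → WO
TC → XE
XE → ZI

Visit order: OC, BB, BQ, DL, DZ, FY, QS, AF, LY, TC, SK, WO, XE, ZI

TC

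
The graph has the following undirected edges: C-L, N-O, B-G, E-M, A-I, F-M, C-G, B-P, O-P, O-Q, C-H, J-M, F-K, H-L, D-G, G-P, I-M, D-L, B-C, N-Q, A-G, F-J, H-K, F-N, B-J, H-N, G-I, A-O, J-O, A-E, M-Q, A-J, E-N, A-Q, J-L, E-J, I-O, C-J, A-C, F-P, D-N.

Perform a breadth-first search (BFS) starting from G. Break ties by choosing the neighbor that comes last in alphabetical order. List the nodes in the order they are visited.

G, P, I, D, C, B, A, O, F, M, N, L, J, H, Q, E, K

Visit G; enqueue P, I, D, C, B, A → queue [P, I, D, C, B, A]
Visit P; enqueue O, F → queue [I, D, C, B, A, O, F]
Visit I; enqueue M → queue [D, C, B, A, O, F, M]
Visit D; enqueue N, L → queue [C, B, A, O, F, M, N, L]
Visit C; enqueue J, H → queue [B, A, O, F, M, N, L, J, H]
Visit B → queue [A, O, F, M, N, L, J, H]
Visit A; enqueue Q, E → queue [O, F, M, N, L, J, H, Q, E]
Visit O → queue [F, M, N, L, J, H, Q, E]
Visit F; enqueue K → queue [M, N, L, J, H, Q, E, K]
Visit M → queue [N, L, J, H, Q, E, K]
Visit N → queue [L, J, H, Q, E, K]
Visit L → queue [J, H, Q, E, K]
Visit J → queue [H, Q, E, K]
Visit H → queue [Q, E, K]
Visit Q → queue [E, K]
Visit E → queue [K]
Visit K → queue []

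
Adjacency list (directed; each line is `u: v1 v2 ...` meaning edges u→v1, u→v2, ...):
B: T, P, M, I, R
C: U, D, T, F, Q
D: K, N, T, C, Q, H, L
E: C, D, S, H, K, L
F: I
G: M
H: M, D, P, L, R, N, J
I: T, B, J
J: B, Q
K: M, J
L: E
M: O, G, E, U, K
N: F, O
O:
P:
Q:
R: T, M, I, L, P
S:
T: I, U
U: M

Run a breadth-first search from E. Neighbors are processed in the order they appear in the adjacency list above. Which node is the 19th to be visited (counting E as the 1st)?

Visit E; enqueue C, D, S, H, K, L → queue [C, D, S, H, K, L]
Visit C; enqueue U, T, F, Q → queue [D, S, H, K, L, U, T, F, Q]
Visit D; enqueue N → queue [S, H, K, L, U, T, F, Q, N]
Visit S → queue [H, K, L, U, T, F, Q, N]
Visit H; enqueue M, P, R, J → queue [K, L, U, T, F, Q, N, M, P, R, J]
Visit K → queue [L, U, T, F, Q, N, M, P, R, J]
Visit L → queue [U, T, F, Q, N, M, P, R, J]
Visit U → queue [T, F, Q, N, M, P, R, J]
Visit T; enqueue I → queue [F, Q, N, M, P, R, J, I]
Visit F → queue [Q, N, M, P, R, J, I]
Visit Q → queue [N, M, P, R, J, I]
Visit N; enqueue O → queue [M, P, R, J, I, O]
Visit M; enqueue G → queue [P, R, J, I, O, G]
Visit P → queue [R, J, I, O, G]
Visit R → queue [J, I, O, G]
Visit J; enqueue B → queue [I, O, G, B]
Visit I → queue [O, G, B]
Visit O → queue [G, B]
Visit G → queue [B]
Visit B → queue []

Visit order: E, C, D, S, H, K, L, U, T, F, Q, N, M, P, R, J, I, O, G, B

G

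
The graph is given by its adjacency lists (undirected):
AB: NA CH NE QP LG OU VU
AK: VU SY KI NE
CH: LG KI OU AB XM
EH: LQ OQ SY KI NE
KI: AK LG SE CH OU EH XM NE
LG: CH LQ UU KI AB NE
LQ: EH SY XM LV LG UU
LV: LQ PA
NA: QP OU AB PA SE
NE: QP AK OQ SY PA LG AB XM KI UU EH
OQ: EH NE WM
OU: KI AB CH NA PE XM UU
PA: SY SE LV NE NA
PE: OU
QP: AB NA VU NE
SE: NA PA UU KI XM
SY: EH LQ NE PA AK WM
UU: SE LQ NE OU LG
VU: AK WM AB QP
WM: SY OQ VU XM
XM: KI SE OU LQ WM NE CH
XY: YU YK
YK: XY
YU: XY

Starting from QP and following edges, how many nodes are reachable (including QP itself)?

21

BFS from QP visits: QP, AB, NA, NE, VU, CH, LG, OU, PA, SE, AK, EH, KI, OQ, SY, UU, XM, WM, LQ, PE, LV
Reachable nodes: 21 of 24 total.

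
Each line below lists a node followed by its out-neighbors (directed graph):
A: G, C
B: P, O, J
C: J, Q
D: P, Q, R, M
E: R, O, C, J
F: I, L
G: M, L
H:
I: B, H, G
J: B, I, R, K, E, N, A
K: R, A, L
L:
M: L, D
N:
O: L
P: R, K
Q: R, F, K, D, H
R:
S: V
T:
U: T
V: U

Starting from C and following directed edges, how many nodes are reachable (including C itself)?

BFS from C visits: C, Q, J, R, K, H, F, D, N, I, E, B, A, L, P, M, G, O
Reachable nodes: 18 of 22 total.

18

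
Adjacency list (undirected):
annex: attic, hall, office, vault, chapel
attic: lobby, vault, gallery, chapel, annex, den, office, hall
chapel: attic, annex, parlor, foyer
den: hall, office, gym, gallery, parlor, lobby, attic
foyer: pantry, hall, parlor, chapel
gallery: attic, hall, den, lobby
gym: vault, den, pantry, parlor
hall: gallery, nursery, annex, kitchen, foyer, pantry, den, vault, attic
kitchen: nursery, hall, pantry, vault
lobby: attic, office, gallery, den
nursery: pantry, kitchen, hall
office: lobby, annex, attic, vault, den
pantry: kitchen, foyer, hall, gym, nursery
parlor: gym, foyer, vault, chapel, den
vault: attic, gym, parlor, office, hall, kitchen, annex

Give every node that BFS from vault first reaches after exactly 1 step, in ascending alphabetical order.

annex, attic, gym, hall, kitchen, office, parlor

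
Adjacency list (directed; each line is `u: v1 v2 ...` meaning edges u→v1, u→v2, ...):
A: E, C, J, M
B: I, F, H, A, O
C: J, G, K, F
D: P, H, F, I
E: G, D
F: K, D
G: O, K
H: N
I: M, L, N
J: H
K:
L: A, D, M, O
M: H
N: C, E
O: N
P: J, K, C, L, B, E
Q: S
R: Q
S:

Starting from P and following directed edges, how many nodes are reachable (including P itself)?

16

BFS from P visits: P, L, K, J, E, C, B, O, M, D, A, H, G, F, I, N
Reachable nodes: 16 of 19 total.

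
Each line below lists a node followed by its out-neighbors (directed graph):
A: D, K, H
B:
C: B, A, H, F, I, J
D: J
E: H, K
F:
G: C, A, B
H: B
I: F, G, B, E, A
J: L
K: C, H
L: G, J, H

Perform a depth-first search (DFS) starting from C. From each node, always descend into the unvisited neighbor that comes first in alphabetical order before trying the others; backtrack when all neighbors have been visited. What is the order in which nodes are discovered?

Visit C
C → A
A → D
D → J
J → L
L → G
G → B
L → H
A → K
C → F
C → I
I → E

C A D J L G B H K F I E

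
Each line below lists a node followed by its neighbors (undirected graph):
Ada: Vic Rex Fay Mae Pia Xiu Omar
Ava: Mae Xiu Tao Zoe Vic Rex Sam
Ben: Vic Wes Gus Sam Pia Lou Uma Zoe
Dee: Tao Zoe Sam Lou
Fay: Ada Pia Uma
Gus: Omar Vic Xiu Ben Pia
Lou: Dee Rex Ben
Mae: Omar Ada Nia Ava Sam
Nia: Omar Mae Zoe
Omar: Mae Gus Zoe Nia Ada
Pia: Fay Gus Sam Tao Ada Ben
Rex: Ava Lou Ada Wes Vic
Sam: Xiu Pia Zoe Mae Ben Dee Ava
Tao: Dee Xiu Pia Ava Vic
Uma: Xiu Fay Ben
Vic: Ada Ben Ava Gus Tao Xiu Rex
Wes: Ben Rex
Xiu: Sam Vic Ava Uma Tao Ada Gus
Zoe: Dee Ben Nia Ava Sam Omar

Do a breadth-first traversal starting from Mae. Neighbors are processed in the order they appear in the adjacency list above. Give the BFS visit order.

Visit Mae; enqueue Omar, Ada, Nia, Ava, Sam → queue [Omar, Ada, Nia, Ava, Sam]
Visit Omar; enqueue Gus, Zoe → queue [Ada, Nia, Ava, Sam, Gus, Zoe]
Visit Ada; enqueue Vic, Rex, Fay, Pia, Xiu → queue [Nia, Ava, Sam, Gus, Zoe, Vic, Rex, Fay, Pia, Xiu]
Visit Nia → queue [Ava, Sam, Gus, Zoe, Vic, Rex, Fay, Pia, Xiu]
Visit Ava; enqueue Tao → queue [Sam, Gus, Zoe, Vic, Rex, Fay, Pia, Xiu, Tao]
Visit Sam; enqueue Ben, Dee → queue [Gus, Zoe, Vic, Rex, Fay, Pia, Xiu, Tao, Ben, Dee]
Visit Gus → queue [Zoe, Vic, Rex, Fay, Pia, Xiu, Tao, Ben, Dee]
Visit Zoe → queue [Vic, Rex, Fay, Pia, Xiu, Tao, Ben, Dee]
Visit Vic → queue [Rex, Fay, Pia, Xiu, Tao, Ben, Dee]
Visit Rex; enqueue Lou, Wes → queue [Fay, Pia, Xiu, Tao, Ben, Dee, Lou, Wes]
Visit Fay; enqueue Uma → queue [Pia, Xiu, Tao, Ben, Dee, Lou, Wes, Uma]
Visit Pia → queue [Xiu, Tao, Ben, Dee, Lou, Wes, Uma]
Visit Xiu → queue [Tao, Ben, Dee, Lou, Wes, Uma]
Visit Tao → queue [Ben, Dee, Lou, Wes, Uma]
Visit Ben → queue [Dee, Lou, Wes, Uma]
Visit Dee → queue [Lou, Wes, Uma]
Visit Lou → queue [Wes, Uma]
Visit Wes → queue [Uma]
Visit Uma → queue []

Mae, Omar, Ada, Nia, Ava, Sam, Gus, Zoe, Vic, Rex, Fay, Pia, Xiu, Tao, Ben, Dee, Lou, Wes, Uma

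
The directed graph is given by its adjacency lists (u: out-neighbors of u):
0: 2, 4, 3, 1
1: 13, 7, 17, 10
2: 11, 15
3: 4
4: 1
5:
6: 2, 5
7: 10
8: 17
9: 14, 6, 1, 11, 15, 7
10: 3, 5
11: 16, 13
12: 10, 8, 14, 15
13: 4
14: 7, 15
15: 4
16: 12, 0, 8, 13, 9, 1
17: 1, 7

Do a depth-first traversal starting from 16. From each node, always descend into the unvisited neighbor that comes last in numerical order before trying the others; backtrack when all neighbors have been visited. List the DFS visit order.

16, 13, 4, 1, 17, 7, 10, 5, 3, 12, 15, 14, 8, 9, 11, 6, 2, 0

Visit 16
16 → 13
13 → 4
4 → 1
1 → 17
17 → 7
7 → 10
10 → 5
10 → 3
16 → 12
12 → 15
12 → 14
12 → 8
16 → 9
9 → 11
9 → 6
6 → 2
16 → 0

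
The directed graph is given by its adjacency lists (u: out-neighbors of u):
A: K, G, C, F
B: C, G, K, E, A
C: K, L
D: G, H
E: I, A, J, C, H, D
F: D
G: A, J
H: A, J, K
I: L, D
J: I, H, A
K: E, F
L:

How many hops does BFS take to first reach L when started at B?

Level 0: B
Level 1: A, C, E, G, K
Level 2: D, F, H, I, J, L
L first appears at level 2.

2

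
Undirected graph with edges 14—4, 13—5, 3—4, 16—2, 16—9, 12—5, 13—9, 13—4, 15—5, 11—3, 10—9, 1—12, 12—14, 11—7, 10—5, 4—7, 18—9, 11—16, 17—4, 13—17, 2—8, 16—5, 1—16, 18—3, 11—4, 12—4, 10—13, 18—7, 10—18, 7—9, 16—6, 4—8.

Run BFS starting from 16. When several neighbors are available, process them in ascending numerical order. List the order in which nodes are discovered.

Visit 16; enqueue 1, 2, 5, 6, 9, 11 → queue [1, 2, 5, 6, 9, 11]
Visit 1; enqueue 12 → queue [2, 5, 6, 9, 11, 12]
Visit 2; enqueue 8 → queue [5, 6, 9, 11, 12, 8]
Visit 5; enqueue 10, 13, 15 → queue [6, 9, 11, 12, 8, 10, 13, 15]
Visit 6 → queue [9, 11, 12, 8, 10, 13, 15]
Visit 9; enqueue 7, 18 → queue [11, 12, 8, 10, 13, 15, 7, 18]
Visit 11; enqueue 3, 4 → queue [12, 8, 10, 13, 15, 7, 18, 3, 4]
Visit 12; enqueue 14 → queue [8, 10, 13, 15, 7, 18, 3, 4, 14]
Visit 8 → queue [10, 13, 15, 7, 18, 3, 4, 14]
Visit 10 → queue [13, 15, 7, 18, 3, 4, 14]
Visit 13; enqueue 17 → queue [15, 7, 18, 3, 4, 14, 17]
Visit 15 → queue [7, 18, 3, 4, 14, 17]
Visit 7 → queue [18, 3, 4, 14, 17]
Visit 18 → queue [3, 4, 14, 17]
Visit 3 → queue [4, 14, 17]
Visit 4 → queue [14, 17]
Visit 14 → queue [17]
Visit 17 → queue []

16 1 2 5 6 9 11 12 8 10 13 15 7 18 3 4 14 17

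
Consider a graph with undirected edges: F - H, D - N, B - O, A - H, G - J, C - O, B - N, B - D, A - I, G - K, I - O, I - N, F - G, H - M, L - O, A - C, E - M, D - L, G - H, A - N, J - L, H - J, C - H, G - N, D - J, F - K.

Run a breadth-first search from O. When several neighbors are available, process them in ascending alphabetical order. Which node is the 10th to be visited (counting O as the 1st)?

J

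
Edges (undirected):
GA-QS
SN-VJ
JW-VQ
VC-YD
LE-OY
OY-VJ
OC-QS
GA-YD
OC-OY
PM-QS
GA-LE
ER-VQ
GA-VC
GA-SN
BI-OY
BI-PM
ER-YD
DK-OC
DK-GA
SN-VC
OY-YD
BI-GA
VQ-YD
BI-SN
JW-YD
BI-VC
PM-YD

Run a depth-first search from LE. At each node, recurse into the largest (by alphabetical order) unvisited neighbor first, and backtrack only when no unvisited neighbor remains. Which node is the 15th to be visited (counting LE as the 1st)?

Visit LE
LE → OY
OY → YD
YD → VQ
VQ → JW
VQ → ER
YD → VC
VC → SN
SN → VJ
SN → GA
GA → QS
QS → PM
PM → BI
QS → OC
OC → DK

Visit order: LE, OY, YD, VQ, JW, ER, VC, SN, VJ, GA, QS, PM, BI, OC, DK

DK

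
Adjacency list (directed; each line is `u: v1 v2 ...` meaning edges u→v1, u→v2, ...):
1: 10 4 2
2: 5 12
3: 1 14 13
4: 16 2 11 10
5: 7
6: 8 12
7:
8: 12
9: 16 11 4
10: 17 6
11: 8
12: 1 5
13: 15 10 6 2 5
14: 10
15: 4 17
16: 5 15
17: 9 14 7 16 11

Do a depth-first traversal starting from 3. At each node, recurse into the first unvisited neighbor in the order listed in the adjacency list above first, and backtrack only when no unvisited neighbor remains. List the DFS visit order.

3 1 10 17 9 16 5 7 15 4 2 12 11 8 14 6 13

Visit 3
3 → 1
1 → 10
10 → 17
17 → 9
9 → 16
16 → 5
5 → 7
16 → 15
15 → 4
4 → 2
2 → 12
4 → 11
11 → 8
17 → 14
10 → 6
3 → 13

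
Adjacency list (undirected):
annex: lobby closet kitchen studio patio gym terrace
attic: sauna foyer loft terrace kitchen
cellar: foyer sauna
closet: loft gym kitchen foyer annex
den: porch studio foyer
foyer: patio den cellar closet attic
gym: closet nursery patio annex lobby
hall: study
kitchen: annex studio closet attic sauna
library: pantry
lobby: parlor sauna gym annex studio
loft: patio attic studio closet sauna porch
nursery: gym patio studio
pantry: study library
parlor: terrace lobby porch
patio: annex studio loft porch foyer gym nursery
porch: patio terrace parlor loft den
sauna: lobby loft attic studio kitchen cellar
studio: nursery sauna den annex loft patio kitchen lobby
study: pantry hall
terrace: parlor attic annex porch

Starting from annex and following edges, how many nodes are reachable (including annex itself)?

17

BFS from annex visits: annex, lobby, closet, kitchen, studio, patio, gym, terrace, parlor, sauna, loft, foyer, attic, nursery, den, porch, cellar
Reachable nodes: 17 of 21 total.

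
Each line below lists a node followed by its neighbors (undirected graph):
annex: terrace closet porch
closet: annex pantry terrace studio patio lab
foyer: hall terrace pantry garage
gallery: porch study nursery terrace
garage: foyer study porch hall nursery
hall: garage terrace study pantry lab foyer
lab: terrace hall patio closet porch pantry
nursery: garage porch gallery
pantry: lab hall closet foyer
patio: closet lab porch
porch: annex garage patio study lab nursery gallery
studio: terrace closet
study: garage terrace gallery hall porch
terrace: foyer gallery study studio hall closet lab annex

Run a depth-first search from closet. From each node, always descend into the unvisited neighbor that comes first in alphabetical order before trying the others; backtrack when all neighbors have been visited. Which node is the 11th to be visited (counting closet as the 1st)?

patio

Visit closet
closet → annex
annex → porch
porch → gallery
gallery → nursery
nursery → garage
garage → foyer
foyer → hall
hall → lab
lab → pantry
lab → patio
lab → terrace
terrace → studio
terrace → study

Visit order: closet, annex, porch, gallery, nursery, garage, foyer, hall, lab, pantry, patio, terrace, studio, study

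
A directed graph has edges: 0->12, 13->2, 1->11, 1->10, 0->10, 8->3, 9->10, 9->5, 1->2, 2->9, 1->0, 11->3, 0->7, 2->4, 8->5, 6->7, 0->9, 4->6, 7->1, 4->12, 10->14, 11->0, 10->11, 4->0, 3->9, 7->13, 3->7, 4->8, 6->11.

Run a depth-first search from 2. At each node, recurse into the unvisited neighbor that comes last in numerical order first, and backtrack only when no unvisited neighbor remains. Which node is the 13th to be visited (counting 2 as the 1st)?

4

Visit 2
2 → 9
9 → 10
10 → 14
10 → 11
11 → 3
3 → 7
7 → 13
7 → 1
1 → 0
0 → 12
9 → 5
2 → 4
4 → 8
4 → 6

Visit order: 2, 9, 10, 14, 11, 3, 7, 13, 1, 0, 12, 5, 4, 8, 6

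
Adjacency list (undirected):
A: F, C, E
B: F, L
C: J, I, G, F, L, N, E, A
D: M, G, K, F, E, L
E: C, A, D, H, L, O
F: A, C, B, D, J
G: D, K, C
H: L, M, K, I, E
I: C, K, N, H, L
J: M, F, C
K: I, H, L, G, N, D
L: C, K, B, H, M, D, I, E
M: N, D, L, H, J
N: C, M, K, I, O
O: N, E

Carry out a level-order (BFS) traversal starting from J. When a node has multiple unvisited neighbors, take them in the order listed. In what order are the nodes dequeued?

J, M, F, C, N, D, L, H, A, B, I, G, E, K, O

Visit J; enqueue M, F, C → queue [M, F, C]
Visit M; enqueue N, D, L, H → queue [F, C, N, D, L, H]
Visit F; enqueue A, B → queue [C, N, D, L, H, A, B]
Visit C; enqueue I, G, E → queue [N, D, L, H, A, B, I, G, E]
Visit N; enqueue K, O → queue [D, L, H, A, B, I, G, E, K, O]
Visit D → queue [L, H, A, B, I, G, E, K, O]
Visit L → queue [H, A, B, I, G, E, K, O]
Visit H → queue [A, B, I, G, E, K, O]
Visit A → queue [B, I, G, E, K, O]
Visit B → queue [I, G, E, K, O]
Visit I → queue [G, E, K, O]
Visit G → queue [E, K, O]
Visit E → queue [K, O]
Visit K → queue [O]
Visit O → queue []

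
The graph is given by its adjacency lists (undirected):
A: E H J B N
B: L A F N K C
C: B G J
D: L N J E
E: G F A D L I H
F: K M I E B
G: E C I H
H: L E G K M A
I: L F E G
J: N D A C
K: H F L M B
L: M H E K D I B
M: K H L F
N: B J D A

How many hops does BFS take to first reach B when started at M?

2

Level 0: M
Level 1: F, H, K, L
Level 2: A, B, D, E, G, I
Level 3: C, J, N
B first appears at level 2.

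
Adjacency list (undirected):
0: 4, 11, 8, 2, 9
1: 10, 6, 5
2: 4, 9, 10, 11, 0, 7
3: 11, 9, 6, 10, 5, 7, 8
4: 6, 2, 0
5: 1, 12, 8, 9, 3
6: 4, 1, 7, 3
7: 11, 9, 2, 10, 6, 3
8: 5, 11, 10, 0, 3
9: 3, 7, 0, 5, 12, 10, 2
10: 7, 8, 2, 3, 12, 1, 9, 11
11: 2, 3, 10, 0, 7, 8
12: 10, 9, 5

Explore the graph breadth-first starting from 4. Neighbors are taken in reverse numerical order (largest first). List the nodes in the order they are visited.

Visit 4; enqueue 6, 2, 0 → queue [6, 2, 0]
Visit 6; enqueue 7, 3, 1 → queue [2, 0, 7, 3, 1]
Visit 2; enqueue 11, 10, 9 → queue [0, 7, 3, 1, 11, 10, 9]
Visit 0; enqueue 8 → queue [7, 3, 1, 11, 10, 9, 8]
Visit 7 → queue [3, 1, 11, 10, 9, 8]
Visit 3; enqueue 5 → queue [1, 11, 10, 9, 8, 5]
Visit 1 → queue [11, 10, 9, 8, 5]
Visit 11 → queue [10, 9, 8, 5]
Visit 10; enqueue 12 → queue [9, 8, 5, 12]
Visit 9 → queue [8, 5, 12]
Visit 8 → queue [5, 12]
Visit 5 → queue [12]
Visit 12 → queue []

4 6 2 0 7 3 1 11 10 9 8 5 12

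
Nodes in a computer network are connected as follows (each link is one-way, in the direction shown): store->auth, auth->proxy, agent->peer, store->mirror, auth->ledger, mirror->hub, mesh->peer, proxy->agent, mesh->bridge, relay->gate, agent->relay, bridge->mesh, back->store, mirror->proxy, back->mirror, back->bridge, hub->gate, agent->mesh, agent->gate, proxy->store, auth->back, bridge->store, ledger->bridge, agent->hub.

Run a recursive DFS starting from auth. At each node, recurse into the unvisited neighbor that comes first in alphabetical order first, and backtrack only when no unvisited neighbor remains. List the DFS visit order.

auth, back, bridge, mesh, peer, store, mirror, hub, gate, proxy, agent, relay, ledger

Visit auth
auth → back
back → bridge
bridge → mesh
mesh → peer
bridge → store
store → mirror
mirror → hub
hub → gate
mirror → proxy
proxy → agent
agent → relay
auth → ledger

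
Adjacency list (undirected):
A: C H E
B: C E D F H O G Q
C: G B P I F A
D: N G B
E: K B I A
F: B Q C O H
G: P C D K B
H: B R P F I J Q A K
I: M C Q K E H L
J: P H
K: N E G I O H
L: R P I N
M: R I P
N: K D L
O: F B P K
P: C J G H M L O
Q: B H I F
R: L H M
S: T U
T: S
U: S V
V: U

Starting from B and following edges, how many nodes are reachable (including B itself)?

18

BFS from B visits: B, C, E, D, F, H, O, G, Q, P, I, A, K, N, R, J, M, L
Reachable nodes: 18 of 22 total.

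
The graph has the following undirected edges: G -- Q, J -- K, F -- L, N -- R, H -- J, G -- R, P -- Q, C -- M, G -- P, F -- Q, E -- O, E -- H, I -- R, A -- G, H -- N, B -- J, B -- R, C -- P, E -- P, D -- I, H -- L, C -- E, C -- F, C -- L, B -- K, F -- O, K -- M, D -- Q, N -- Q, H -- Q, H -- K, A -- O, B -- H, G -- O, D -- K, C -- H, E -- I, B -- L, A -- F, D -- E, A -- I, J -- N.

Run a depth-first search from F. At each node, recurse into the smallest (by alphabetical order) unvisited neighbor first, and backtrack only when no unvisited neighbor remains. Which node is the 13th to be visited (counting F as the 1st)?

R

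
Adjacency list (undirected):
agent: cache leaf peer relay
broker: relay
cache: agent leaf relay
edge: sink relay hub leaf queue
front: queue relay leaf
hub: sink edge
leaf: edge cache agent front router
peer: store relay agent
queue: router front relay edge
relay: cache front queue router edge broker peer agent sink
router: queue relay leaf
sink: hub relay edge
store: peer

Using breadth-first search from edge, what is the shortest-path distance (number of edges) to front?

2

Level 0: edge
Level 1: hub, leaf, queue, relay, sink
Level 2: agent, broker, cache, front, peer, router
Level 3: store
front first appears at level 2.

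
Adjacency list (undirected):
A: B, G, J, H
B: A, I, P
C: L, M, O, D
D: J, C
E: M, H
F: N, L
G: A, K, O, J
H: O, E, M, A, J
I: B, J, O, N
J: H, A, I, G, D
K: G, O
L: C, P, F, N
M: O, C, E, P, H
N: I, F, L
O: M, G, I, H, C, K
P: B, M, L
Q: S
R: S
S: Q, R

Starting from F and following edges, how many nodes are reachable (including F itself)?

16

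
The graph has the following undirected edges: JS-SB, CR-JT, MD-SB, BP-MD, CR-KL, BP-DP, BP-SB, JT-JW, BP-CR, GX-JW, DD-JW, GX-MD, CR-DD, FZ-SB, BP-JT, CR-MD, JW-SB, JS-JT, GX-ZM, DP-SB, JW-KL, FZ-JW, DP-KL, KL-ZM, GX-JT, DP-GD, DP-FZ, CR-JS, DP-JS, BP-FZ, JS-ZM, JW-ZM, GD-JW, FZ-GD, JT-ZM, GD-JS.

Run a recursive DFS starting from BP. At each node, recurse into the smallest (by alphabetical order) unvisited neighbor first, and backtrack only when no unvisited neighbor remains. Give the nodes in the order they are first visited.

Visit BP
BP → CR
CR → DD
DD → JW
JW → FZ
FZ → DP
DP → GD
GD → JS
JS → JT
JT → GX
GX → MD
MD → SB
GX → ZM
ZM → KL

BP, CR, DD, JW, FZ, DP, GD, JS, JT, GX, MD, SB, ZM, KL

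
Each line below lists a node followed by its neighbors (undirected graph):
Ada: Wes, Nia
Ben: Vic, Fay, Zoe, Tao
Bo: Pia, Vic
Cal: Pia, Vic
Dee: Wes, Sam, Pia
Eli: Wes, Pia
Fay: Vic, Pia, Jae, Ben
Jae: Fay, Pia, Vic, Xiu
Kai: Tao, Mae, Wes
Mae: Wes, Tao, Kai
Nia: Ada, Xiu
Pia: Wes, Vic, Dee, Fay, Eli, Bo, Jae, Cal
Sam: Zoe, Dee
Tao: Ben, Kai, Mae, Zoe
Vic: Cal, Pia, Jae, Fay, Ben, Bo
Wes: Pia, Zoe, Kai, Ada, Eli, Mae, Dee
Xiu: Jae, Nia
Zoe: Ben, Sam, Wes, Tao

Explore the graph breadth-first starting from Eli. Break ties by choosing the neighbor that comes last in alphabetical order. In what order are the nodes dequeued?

Eli -> Wes -> Pia -> Zoe -> Mae -> Kai -> Dee -> Ada -> Vic -> Jae -> Fay -> Cal -> Bo -> Tao -> Sam -> Ben -> Nia -> Xiu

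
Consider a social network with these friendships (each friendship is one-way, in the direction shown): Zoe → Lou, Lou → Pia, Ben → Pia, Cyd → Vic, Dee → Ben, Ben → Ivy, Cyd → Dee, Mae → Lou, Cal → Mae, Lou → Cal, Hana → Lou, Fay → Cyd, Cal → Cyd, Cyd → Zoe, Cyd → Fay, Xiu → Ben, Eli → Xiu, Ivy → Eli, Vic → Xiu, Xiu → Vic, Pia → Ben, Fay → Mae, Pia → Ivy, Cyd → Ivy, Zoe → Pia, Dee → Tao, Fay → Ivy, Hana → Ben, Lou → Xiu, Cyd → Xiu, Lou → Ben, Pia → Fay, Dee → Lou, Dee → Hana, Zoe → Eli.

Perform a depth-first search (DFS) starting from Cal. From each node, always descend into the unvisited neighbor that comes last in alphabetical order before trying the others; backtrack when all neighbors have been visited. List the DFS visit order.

Cal, Mae, Lou, Xiu, Vic, Ben, Pia, Ivy, Eli, Fay, Cyd, Zoe, Dee, Tao, Hana

Visit Cal
Cal → Mae
Mae → Lou
Lou → Xiu
Xiu → Vic
Xiu → Ben
Ben → Pia
Pia → Ivy
Ivy → Eli
Pia → Fay
Fay → Cyd
Cyd → Zoe
Cyd → Dee
Dee → Tao
Dee → Hana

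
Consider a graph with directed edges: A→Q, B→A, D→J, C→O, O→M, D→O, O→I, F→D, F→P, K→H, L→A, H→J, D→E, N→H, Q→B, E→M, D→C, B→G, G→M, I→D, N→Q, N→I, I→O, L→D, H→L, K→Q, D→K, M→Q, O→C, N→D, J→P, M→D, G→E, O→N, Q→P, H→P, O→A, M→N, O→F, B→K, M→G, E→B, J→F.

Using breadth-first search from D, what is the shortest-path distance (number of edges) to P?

2

Level 0: D
Level 1: C, E, J, K, O
Level 2: A, B, F, H, I, M, N, P, Q
Level 3: G, L
P first appears at level 2.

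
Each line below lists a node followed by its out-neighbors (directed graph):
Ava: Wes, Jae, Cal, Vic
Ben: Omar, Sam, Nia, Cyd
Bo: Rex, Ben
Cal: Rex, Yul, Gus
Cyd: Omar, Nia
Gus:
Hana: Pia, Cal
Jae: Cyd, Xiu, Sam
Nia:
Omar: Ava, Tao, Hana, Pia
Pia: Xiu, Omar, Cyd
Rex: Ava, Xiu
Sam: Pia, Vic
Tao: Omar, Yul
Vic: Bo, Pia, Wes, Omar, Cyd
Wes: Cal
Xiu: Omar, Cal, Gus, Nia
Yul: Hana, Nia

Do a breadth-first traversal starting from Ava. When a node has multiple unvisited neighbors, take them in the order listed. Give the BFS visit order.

Visit Ava; enqueue Wes, Jae, Cal, Vic → queue [Wes, Jae, Cal, Vic]
Visit Wes → queue [Jae, Cal, Vic]
Visit Jae; enqueue Cyd, Xiu, Sam → queue [Cal, Vic, Cyd, Xiu, Sam]
Visit Cal; enqueue Rex, Yul, Gus → queue [Vic, Cyd, Xiu, Sam, Rex, Yul, Gus]
Visit Vic; enqueue Bo, Pia, Omar → queue [Cyd, Xiu, Sam, Rex, Yul, Gus, Bo, Pia, Omar]
Visit Cyd; enqueue Nia → queue [Xiu, Sam, Rex, Yul, Gus, Bo, Pia, Omar, Nia]
Visit Xiu → queue [Sam, Rex, Yul, Gus, Bo, Pia, Omar, Nia]
Visit Sam → queue [Rex, Yul, Gus, Bo, Pia, Omar, Nia]
Visit Rex → queue [Yul, Gus, Bo, Pia, Omar, Nia]
Visit Yul; enqueue Hana → queue [Gus, Bo, Pia, Omar, Nia, Hana]
Visit Gus → queue [Bo, Pia, Omar, Nia, Hana]
Visit Bo; enqueue Ben → queue [Pia, Omar, Nia, Hana, Ben]
Visit Pia → queue [Omar, Nia, Hana, Ben]
Visit Omar; enqueue Tao → queue [Nia, Hana, Ben, Tao]
Visit Nia → queue [Hana, Ben, Tao]
Visit Hana → queue [Ben, Tao]
Visit Ben → queue [Tao]
Visit Tao → queue []

Ava Wes Jae Cal Vic Cyd Xiu Sam Rex Yul Gus Bo Pia Omar Nia Hana Ben Tao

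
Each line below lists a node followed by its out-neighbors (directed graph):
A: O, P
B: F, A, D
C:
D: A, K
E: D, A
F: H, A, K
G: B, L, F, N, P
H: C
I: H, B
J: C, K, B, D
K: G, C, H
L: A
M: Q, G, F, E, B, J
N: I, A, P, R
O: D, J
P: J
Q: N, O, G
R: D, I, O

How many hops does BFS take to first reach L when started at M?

2

Level 0: M
Level 1: B, E, F, G, J, Q
Level 2: A, C, D, H, K, L, N, O, P
Level 3: I, R
L first appears at level 2.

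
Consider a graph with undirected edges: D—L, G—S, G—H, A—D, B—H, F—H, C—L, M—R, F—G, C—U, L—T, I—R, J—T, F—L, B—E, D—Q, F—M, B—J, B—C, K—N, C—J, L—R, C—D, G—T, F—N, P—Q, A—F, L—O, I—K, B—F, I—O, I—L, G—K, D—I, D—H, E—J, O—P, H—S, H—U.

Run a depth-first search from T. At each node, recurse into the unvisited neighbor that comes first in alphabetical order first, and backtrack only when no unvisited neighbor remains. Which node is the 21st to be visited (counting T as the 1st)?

Visit T
T → G
G → F
F → A
A → D
D → C
C → B
B → E
E → J
B → H
H → S
H → U
C → L
L → I
I → K
K → N
I → O
O → P
P → Q
I → R
R → M

Visit order: T, G, F, A, D, C, B, E, J, H, S, U, L, I, K, N, O, P, Q, R, M

M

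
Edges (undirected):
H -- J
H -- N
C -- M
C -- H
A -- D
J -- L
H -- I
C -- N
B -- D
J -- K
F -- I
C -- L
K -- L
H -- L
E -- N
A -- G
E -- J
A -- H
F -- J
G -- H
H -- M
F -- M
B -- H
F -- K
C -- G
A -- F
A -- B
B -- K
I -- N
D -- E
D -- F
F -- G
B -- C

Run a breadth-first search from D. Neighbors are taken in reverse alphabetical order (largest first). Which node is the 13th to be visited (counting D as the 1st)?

Visit D; enqueue F, E, B, A → queue [F, E, B, A]
Visit F; enqueue M, K, J, I, G → queue [E, B, A, M, K, J, I, G]
Visit E; enqueue N → queue [B, A, M, K, J, I, G, N]
Visit B; enqueue H, C → queue [A, M, K, J, I, G, N, H, C]
Visit A → queue [M, K, J, I, G, N, H, C]
Visit M → queue [K, J, I, G, N, H, C]
Visit K; enqueue L → queue [J, I, G, N, H, C, L]
Visit J → queue [I, G, N, H, C, L]
Visit I → queue [G, N, H, C, L]
Visit G → queue [N, H, C, L]
Visit N → queue [H, C, L]
Visit H → queue [C, L]
Visit C → queue [L]
Visit L → queue []

Visit order: D, F, E, B, A, M, K, J, I, G, N, H, C, L

C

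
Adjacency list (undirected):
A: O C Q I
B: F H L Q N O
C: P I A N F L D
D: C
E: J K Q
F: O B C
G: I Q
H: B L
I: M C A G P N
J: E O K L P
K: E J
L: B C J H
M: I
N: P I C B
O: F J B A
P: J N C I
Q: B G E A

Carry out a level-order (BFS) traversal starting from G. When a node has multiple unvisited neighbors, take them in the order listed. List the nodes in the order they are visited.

Visit G; enqueue I, Q → queue [I, Q]
Visit I; enqueue M, C, A, P, N → queue [Q, M, C, A, P, N]
Visit Q; enqueue B, E → queue [M, C, A, P, N, B, E]
Visit M → queue [C, A, P, N, B, E]
Visit C; enqueue F, L, D → queue [A, P, N, B, E, F, L, D]
Visit A; enqueue O → queue [P, N, B, E, F, L, D, O]
Visit P; enqueue J → queue [N, B, E, F, L, D, O, J]
Visit N → queue [B, E, F, L, D, O, J]
Visit B; enqueue H → queue [E, F, L, D, O, J, H]
Visit E; enqueue K → queue [F, L, D, O, J, H, K]
Visit F → queue [L, D, O, J, H, K]
Visit L → queue [D, O, J, H, K]
Visit D → queue [O, J, H, K]
Visit O → queue [J, H, K]
Visit J → queue [H, K]
Visit H → queue [K]
Visit K → queue []

G → I → Q → M → C → A → P → N → B → E → F → L → D → O → J → H → K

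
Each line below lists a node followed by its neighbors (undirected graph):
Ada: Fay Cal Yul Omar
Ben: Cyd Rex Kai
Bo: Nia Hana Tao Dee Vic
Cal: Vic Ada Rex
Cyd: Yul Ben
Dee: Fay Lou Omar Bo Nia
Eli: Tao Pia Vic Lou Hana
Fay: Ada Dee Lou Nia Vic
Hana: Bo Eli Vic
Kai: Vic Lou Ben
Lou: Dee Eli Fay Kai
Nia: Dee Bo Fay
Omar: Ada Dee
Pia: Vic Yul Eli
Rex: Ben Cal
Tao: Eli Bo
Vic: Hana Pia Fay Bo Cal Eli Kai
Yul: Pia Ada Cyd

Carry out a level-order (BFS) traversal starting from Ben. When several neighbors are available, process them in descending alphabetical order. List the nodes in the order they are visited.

Ben → Rex → Kai → Cyd → Cal → Vic → Lou → Yul → Ada → Pia → Hana → Fay → Eli → Bo → Dee → Omar → Nia → Tao

Visit Ben; enqueue Rex, Kai, Cyd → queue [Rex, Kai, Cyd]
Visit Rex; enqueue Cal → queue [Kai, Cyd, Cal]
Visit Kai; enqueue Vic, Lou → queue [Cyd, Cal, Vic, Lou]
Visit Cyd; enqueue Yul → queue [Cal, Vic, Lou, Yul]
Visit Cal; enqueue Ada → queue [Vic, Lou, Yul, Ada]
Visit Vic; enqueue Pia, Hana, Fay, Eli, Bo → queue [Lou, Yul, Ada, Pia, Hana, Fay, Eli, Bo]
Visit Lou; enqueue Dee → queue [Yul, Ada, Pia, Hana, Fay, Eli, Bo, Dee]
Visit Yul → queue [Ada, Pia, Hana, Fay, Eli, Bo, Dee]
Visit Ada; enqueue Omar → queue [Pia, Hana, Fay, Eli, Bo, Dee, Omar]
Visit Pia → queue [Hana, Fay, Eli, Bo, Dee, Omar]
Visit Hana → queue [Fay, Eli, Bo, Dee, Omar]
Visit Fay; enqueue Nia → queue [Eli, Bo, Dee, Omar, Nia]
Visit Eli; enqueue Tao → queue [Bo, Dee, Omar, Nia, Tao]
Visit Bo → queue [Dee, Omar, Nia, Tao]
Visit Dee → queue [Omar, Nia, Tao]
Visit Omar → queue [Nia, Tao]
Visit Nia → queue [Tao]
Visit Tao → queue []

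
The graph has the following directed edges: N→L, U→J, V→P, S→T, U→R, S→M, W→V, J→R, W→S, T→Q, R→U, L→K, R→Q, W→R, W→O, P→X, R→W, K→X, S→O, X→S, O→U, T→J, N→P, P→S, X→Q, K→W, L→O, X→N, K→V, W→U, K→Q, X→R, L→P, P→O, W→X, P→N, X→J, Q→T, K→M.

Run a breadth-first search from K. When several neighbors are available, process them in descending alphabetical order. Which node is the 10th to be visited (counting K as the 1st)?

Visit K; enqueue X, W, V, Q, M → queue [X, W, V, Q, M]
Visit X; enqueue S, R, N, J → queue [W, V, Q, M, S, R, N, J]
Visit W; enqueue U, O → queue [V, Q, M, S, R, N, J, U, O]
Visit V; enqueue P → queue [Q, M, S, R, N, J, U, O, P]
Visit Q; enqueue T → queue [M, S, R, N, J, U, O, P, T]
Visit M → queue [S, R, N, J, U, O, P, T]
Visit S → queue [R, N, J, U, O, P, T]
Visit R → queue [N, J, U, O, P, T]
Visit N; enqueue L → queue [J, U, O, P, T, L]
Visit J → queue [U, O, P, T, L]
Visit U → queue [O, P, T, L]
Visit O → queue [P, T, L]
Visit P → queue [T, L]
Visit T → queue [L]
Visit L → queue []

Visit order: K, X, W, V, Q, M, S, R, N, J, U, O, P, T, L

J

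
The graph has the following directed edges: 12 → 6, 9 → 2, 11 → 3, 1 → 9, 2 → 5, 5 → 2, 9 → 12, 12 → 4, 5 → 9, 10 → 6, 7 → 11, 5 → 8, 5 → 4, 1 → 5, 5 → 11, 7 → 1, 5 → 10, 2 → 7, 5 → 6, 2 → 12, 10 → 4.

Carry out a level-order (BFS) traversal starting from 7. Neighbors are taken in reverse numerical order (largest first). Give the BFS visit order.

7 → 11 → 1 → 3 → 9 → 5 → 12 → 2 → 10 → 8 → 6 → 4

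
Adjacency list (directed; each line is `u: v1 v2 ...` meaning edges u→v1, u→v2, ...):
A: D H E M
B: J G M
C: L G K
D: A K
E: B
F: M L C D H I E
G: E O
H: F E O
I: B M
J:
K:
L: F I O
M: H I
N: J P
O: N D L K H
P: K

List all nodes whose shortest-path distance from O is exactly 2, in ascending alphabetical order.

A, E, F, I, J, P

Level 0: O
Level 1: D, H, K, L, N
Level 2: A, E, F, I, J, P
Level 3: B, C, M
Level 4: G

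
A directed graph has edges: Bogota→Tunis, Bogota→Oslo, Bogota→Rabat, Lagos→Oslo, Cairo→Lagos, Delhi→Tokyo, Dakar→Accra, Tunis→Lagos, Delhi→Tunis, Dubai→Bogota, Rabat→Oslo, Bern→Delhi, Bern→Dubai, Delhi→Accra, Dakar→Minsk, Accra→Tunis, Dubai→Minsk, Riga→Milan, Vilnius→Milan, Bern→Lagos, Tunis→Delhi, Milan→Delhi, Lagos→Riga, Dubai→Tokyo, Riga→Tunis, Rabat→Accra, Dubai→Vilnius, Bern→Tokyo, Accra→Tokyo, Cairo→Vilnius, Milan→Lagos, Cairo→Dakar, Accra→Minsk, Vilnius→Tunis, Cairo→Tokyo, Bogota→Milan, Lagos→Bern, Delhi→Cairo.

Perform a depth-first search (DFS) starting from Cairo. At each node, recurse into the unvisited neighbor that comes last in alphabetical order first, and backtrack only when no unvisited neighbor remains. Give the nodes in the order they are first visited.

Visit Cairo
Cairo → Vilnius
Vilnius → Tunis
Tunis → Lagos
Lagos → Riga
Riga → Milan
Milan → Delhi
Delhi → Tokyo
Delhi → Accra
Accra → Minsk
Lagos → Oslo
Lagos → Bern
Bern → Dubai
Dubai → Bogota
Bogota → Rabat
Cairo → Dakar

Cairo -> Vilnius -> Tunis -> Lagos -> Riga -> Milan -> Delhi -> Tokyo -> Accra -> Minsk -> Oslo -> Bern -> Dubai -> Bogota -> Rabat -> Dakar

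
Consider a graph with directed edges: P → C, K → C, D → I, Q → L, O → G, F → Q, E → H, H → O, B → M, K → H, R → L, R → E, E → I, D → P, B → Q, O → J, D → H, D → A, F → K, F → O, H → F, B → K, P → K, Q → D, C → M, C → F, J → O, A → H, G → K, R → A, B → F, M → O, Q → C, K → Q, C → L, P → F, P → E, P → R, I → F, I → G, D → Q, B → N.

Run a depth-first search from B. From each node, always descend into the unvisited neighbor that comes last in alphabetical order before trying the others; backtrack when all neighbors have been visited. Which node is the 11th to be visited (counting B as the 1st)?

H

Visit B
B → Q
Q → L
Q → D
D → P
P → R
R → E
E → I
I → G
G → K
K → H
H → O
O → J
H → F
K → C
C → M
R → A
B → N

Visit order: B, Q, L, D, P, R, E, I, G, K, H, O, J, F, C, M, A, N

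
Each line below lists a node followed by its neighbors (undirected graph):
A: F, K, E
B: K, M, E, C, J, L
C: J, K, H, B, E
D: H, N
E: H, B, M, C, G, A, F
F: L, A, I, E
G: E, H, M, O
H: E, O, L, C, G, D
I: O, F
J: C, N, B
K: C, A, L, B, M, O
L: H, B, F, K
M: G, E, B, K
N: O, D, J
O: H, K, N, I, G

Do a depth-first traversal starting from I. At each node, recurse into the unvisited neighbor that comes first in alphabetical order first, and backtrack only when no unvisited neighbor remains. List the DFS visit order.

Visit I
I → F
F → A
A → E
E → B
B → C
C → H
H → D
D → N
N → J
N → O
O → G
G → M
M → K
K → L

I → F → A → E → B → C → H → D → N → J → O → G → M → K → L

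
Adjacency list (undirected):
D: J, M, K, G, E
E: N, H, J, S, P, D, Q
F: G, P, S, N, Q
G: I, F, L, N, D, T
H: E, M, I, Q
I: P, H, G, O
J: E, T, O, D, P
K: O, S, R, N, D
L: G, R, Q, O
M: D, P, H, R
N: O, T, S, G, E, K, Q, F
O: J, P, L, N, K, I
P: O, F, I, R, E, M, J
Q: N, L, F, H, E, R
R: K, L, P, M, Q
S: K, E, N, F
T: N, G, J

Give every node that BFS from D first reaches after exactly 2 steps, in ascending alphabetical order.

Level 0: D
Level 1: E, G, J, K, M
Level 2: F, H, I, L, N, O, P, Q, R, S, T

F, H, I, L, N, O, P, Q, R, S, T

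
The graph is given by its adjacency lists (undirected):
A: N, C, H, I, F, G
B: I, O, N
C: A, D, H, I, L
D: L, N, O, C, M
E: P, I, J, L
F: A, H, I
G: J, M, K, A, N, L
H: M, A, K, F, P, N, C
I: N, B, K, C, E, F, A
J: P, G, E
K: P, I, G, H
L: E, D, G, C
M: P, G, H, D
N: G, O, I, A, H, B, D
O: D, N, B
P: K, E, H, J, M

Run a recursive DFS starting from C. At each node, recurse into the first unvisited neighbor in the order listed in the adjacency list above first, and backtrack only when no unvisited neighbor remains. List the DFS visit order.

Visit C
C → A
A → N
N → G
G → J
J → P
P → K
K → I
I → B
B → O
O → D
D → L
L → E
D → M
M → H
H → F

C, A, N, G, J, P, K, I, B, O, D, L, E, M, H, F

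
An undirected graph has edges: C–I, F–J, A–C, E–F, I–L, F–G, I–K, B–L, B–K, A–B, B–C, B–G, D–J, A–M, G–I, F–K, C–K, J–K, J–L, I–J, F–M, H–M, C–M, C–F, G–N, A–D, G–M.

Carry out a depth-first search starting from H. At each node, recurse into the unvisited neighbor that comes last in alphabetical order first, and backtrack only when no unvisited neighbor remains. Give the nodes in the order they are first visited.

Visit H
H → M
M → G
G → N
G → I
I → L
L → J
J → K
K → F
F → E
F → C
C → B
B → A
A → D

H, M, G, N, I, L, J, K, F, E, C, B, A, D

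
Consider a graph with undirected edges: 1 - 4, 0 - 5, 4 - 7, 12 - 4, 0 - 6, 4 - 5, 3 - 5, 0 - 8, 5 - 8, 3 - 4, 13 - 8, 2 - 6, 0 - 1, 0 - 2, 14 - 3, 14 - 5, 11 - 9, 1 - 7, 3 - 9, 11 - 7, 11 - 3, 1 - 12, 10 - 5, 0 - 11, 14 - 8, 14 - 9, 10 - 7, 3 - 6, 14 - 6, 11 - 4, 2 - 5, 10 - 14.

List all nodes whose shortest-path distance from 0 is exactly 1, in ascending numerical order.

1, 2, 5, 6, 8, 11

Level 0: 0
Level 1: 1, 2, 5, 6, 8, 11
Level 2: 3, 4, 7, 9, 10, 12, 13, 14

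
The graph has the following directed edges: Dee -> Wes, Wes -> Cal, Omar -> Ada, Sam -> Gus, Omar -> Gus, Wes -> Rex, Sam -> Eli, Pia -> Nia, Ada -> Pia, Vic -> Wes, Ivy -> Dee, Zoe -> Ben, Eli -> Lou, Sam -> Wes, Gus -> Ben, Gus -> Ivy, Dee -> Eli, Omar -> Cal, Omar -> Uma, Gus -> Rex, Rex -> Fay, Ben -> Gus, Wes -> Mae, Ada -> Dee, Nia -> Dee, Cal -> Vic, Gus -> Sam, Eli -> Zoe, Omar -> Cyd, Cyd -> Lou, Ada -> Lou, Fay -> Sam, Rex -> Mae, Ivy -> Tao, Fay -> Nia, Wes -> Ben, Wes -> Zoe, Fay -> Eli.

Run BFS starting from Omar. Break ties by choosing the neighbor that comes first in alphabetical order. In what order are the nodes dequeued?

Visit Omar; enqueue Ada, Cal, Cyd, Gus, Uma → queue [Ada, Cal, Cyd, Gus, Uma]
Visit Ada; enqueue Dee, Lou, Pia → queue [Cal, Cyd, Gus, Uma, Dee, Lou, Pia]
Visit Cal; enqueue Vic → queue [Cyd, Gus, Uma, Dee, Lou, Pia, Vic]
Visit Cyd → queue [Gus, Uma, Dee, Lou, Pia, Vic]
Visit Gus; enqueue Ben, Ivy, Rex, Sam → queue [Uma, Dee, Lou, Pia, Vic, Ben, Ivy, Rex, Sam]
Visit Uma → queue [Dee, Lou, Pia, Vic, Ben, Ivy, Rex, Sam]
Visit Dee; enqueue Eli, Wes → queue [Lou, Pia, Vic, Ben, Ivy, Rex, Sam, Eli, Wes]
Visit Lou → queue [Pia, Vic, Ben, Ivy, Rex, Sam, Eli, Wes]
Visit Pia; enqueue Nia → queue [Vic, Ben, Ivy, Rex, Sam, Eli, Wes, Nia]
Visit Vic → queue [Ben, Ivy, Rex, Sam, Eli, Wes, Nia]
Visit Ben → queue [Ivy, Rex, Sam, Eli, Wes, Nia]
Visit Ivy; enqueue Tao → queue [Rex, Sam, Eli, Wes, Nia, Tao]
Visit Rex; enqueue Fay, Mae → queue [Sam, Eli, Wes, Nia, Tao, Fay, Mae]
Visit Sam → queue [Eli, Wes, Nia, Tao, Fay, Mae]
Visit Eli; enqueue Zoe → queue [Wes, Nia, Tao, Fay, Mae, Zoe]
Visit Wes → queue [Nia, Tao, Fay, Mae, Zoe]
Visit Nia → queue [Tao, Fay, Mae, Zoe]
Visit Tao → queue [Fay, Mae, Zoe]
Visit Fay → queue [Mae, Zoe]
Visit Mae → queue [Zoe]
Visit Zoe → queue []

Omar Ada Cal Cyd Gus Uma Dee Lou Pia Vic Ben Ivy Rex Sam Eli Wes Nia Tao Fay Mae Zoe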